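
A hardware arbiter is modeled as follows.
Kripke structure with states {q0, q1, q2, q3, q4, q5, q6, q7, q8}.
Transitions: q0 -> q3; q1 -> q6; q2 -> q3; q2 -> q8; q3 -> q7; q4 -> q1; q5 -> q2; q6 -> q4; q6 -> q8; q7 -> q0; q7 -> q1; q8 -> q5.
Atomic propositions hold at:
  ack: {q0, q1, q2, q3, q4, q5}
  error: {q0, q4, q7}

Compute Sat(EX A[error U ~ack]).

Sat(~ack) = {q6, q7, q8}
A[error U ~ack]: least fixpoint, start Z0 = Sat(~ack) = {q6, q7, q8}, add states in Sat(error) with every successor in Z. Already a fixed point.
Sat(A[error U ~ack]) = {q6, q7, q8}
Sat(EX A[error U ~ack]) = {s : some successor in {q6, q7, q8}} = {q1, q2, q3, q6}

{q1, q2, q3, q6}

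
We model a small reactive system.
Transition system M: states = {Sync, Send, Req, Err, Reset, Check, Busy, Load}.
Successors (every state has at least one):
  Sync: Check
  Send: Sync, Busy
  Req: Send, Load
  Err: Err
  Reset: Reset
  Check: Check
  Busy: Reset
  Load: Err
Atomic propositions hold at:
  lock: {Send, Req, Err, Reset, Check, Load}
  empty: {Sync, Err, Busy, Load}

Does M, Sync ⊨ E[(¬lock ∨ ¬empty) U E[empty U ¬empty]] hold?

Yes

Sat(¬lock) = {Sync, Busy}
Sat(¬empty) = {Send, Req, Reset, Check}
Sat(¬lock ∨ ¬empty) = {Sync, Send, Req, Reset, Check, Busy}
E[empty U ¬empty]: least fixpoint, start Z0 = Sat(¬empty) = {Send, Req, Reset, Check}, add states in Sat(empty) with some successor in Z. Z1 = {Sync, Send, Req, Reset, Check, Busy}; fixed.
Sat(E[empty U ¬empty]) = {Sync, Send, Req, Reset, Check, Busy}
E[(¬lock ∨ ¬empty) U E[empty U ¬empty]]: least fixpoint, start Z0 = Sat(E[empty U ¬empty]) = {Sync, Send, Req, Reset, Check, Busy}, add states in Sat(¬lock ∨ ¬empty) with some successor in Z. Already a fixed point.
Sat(E[(¬lock ∨ ¬empty) U E[empty U ¬empty]]) = {Sync, Send, Req, Reset, Check, Busy}
Sync ∈ Sat(E[(¬lock ∨ ¬empty) U E[empty U ¬empty]]) = {Sync, Send, Req, Reset, Check, Busy}, so the formula holds at Sync.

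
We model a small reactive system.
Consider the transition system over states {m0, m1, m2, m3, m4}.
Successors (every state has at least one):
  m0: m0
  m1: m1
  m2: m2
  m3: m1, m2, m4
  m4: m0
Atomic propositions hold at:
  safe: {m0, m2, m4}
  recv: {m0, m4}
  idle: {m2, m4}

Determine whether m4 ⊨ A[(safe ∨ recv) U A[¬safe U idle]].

Sat(safe ∨ recv) = {m0, m2, m4}
Sat(¬safe) = {m1, m3}
A[¬safe U idle]: least fixpoint, start Z0 = Sat(idle) = {m2, m4}, add states in Sat(¬safe) with every successor in Z. Already a fixed point.
Sat(A[¬safe U idle]) = {m2, m4}
A[(safe ∨ recv) U A[¬safe U idle]]: least fixpoint, start Z0 = Sat(A[¬safe U idle]) = {m2, m4}, add states in Sat(safe ∨ recv) with every successor in Z. Already a fixed point.
Sat(A[(safe ∨ recv) U A[¬safe U idle]]) = {m2, m4}
m4 ∈ Sat(A[(safe ∨ recv) U A[¬safe U idle]]) = {m2, m4}, so the formula holds at m4.

Yes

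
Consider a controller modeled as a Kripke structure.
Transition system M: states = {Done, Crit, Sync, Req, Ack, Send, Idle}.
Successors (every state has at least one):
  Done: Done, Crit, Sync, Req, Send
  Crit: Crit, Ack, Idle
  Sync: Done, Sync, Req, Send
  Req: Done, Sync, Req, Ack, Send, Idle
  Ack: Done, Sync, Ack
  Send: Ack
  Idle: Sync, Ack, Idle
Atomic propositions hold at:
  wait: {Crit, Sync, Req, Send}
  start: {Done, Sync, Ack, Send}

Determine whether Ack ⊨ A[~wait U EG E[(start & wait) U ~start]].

Sat(~wait) = {Done, Ack, Idle}
Sat(start & wait) = {Sync, Send}
Sat(~start) = {Crit, Req, Idle}
E[(start & wait) U ~start]: least fixpoint, start Z0 = Sat(~start) = {Crit, Req, Idle}, add states in Sat(start & wait) with some successor in Z. Z1 = {Crit, Sync, Req, Idle}; fixed.
Sat(E[(start & wait) U ~start]) = {Crit, Sync, Req, Idle}
EG E[(start & wait) U ~start]: greatest fixpoint, start Z0 = {Crit, Sync, Req, Idle}, keep only states in Sat with some successor in Z. Already a fixed point.
Sat(EG E[(start & wait) U ~start]) = {Crit, Sync, Req, Idle}
A[~wait U EG E[(start & wait) U ~start]]: least fixpoint, start Z0 = Sat(EG E[(start & wait) U ~start]) = {Crit, Sync, Req, Idle}, add states in Sat(~wait) with every successor in Z. Already a fixed point.
Sat(A[~wait U EG E[(start & wait) U ~start]]) = {Crit, Sync, Req, Idle}
Ack ∉ Sat(A[~wait U EG E[(start & wait) U ~start]]) = {Crit, Sync, Req, Idle}, so the formula does not hold at Ack.

No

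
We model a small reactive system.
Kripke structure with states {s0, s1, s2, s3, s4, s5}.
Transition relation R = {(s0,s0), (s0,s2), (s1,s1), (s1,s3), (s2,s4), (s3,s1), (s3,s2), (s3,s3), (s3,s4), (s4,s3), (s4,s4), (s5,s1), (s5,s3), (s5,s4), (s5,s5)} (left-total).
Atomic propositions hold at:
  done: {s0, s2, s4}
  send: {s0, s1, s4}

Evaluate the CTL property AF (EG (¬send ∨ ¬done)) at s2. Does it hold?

No

Sat(¬send) = {s2, s3, s5}
Sat(¬done) = {s1, s3, s5}
Sat(¬send ∨ ¬done) = {s1, s2, s3, s5}
EG (¬send ∨ ¬done): greatest fixpoint, start Z0 = {s1, s2, s3, s5}, keep only states in Sat with some successor in Z. Z1 = {s1, s3, s5}; fixed.
Sat(EG (¬send ∨ ¬done)) = {s1, s3, s5}
AF (EG (¬send ∨ ¬done)): least fixpoint, start Z0 = {s1, s3, s5}, add states with every successor in Z. Already a fixed point.
Sat(AF (EG (¬send ∨ ¬done))) = {s1, s3, s5}
s2 ∉ Sat(AF (EG (¬send ∨ ¬done))) = {s1, s3, s5}, so the formula does not hold at s2.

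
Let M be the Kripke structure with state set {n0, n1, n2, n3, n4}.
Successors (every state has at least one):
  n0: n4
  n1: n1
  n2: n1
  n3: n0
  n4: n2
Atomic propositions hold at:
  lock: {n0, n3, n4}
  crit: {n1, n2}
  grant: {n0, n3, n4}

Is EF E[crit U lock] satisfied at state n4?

E[crit U lock]: least fixpoint, start Z0 = Sat(lock) = {n0, n3, n4}, add states in Sat(crit) with some successor in Z. Already a fixed point.
Sat(E[crit U lock]) = {n0, n3, n4}
EF E[crit U lock]: least fixpoint, start Z0 = {n0, n3, n4}, add states with some successor in Z. Already a fixed point.
Sat(EF E[crit U lock]) = {n0, n3, n4}
n4 ∈ Sat(EF E[crit U lock]) = {n0, n3, n4}, so the formula holds at n4.

Yes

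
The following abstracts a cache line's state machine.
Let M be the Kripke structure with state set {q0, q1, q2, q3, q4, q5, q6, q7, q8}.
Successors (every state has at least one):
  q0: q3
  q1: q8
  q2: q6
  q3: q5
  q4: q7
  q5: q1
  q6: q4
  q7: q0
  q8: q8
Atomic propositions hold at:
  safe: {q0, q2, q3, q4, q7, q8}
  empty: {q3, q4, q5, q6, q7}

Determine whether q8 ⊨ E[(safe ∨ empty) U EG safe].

Sat(safe ∨ empty) = {q0, q2, q3, q4, q5, q6, q7, q8}
EG safe: greatest fixpoint, start Z0 = {q0, q2, q3, q4, q7, q8}, keep only states in Sat with some successor in Z. Z1 = {q0, q4, q7, q8}; Z2 = {q4, q7, q8}; Z3 = {q4, q8}; Z4 = {q8}; fixed.
Sat(EG safe) = {q8}
E[(safe ∨ empty) U EG safe]: least fixpoint, start Z0 = Sat(EG safe) = {q8}, add states in Sat(safe ∨ empty) with some successor in Z. Already a fixed point.
Sat(E[(safe ∨ empty) U EG safe]) = {q8}
q8 ∈ Sat(E[(safe ∨ empty) U EG safe]) = {q8}, so the formula holds at q8.

Yes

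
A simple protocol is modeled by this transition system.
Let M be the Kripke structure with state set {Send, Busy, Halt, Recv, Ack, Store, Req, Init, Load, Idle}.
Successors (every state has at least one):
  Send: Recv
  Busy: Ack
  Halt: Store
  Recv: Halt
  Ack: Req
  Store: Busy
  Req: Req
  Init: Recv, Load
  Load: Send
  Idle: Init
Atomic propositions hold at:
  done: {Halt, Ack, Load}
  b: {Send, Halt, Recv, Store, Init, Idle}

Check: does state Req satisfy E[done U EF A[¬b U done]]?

Sat(¬b) = {Busy, Ack, Req, Load}
A[¬b U done]: least fixpoint, start Z0 = Sat(done) = {Halt, Ack, Load}, add states in Sat(¬b) with every successor in Z. Z1 = {Busy, Halt, Ack, Load}; fixed.
Sat(A[¬b U done]) = {Busy, Halt, Ack, Load}
EF A[¬b U done]: least fixpoint, start Z0 = {Busy, Halt, Ack, Load}, add states with some successor in Z. Z1 = {Busy, Halt, Recv, Ack, Store, Init, Load}; Z2 = {Send, Busy, Halt, Recv, Ack, Store, Init, Load, Idle}; fixed.
Sat(EF A[¬b U done]) = {Send, Busy, Halt, Recv, Ack, Store, Init, Load, Idle}
E[done U EF A[¬b U done]]: least fixpoint, start Z0 = Sat(EF A[¬b U done]) = {Send, Busy, Halt, Recv, Ack, Store, Init, Load, Idle}, add states in Sat(done) with some successor in Z. Already a fixed point.
Sat(E[done U EF A[¬b U done]]) = {Send, Busy, Halt, Recv, Ack, Store, Init, Load, Idle}
Req ∉ Sat(E[done U EF A[¬b U done]]) = {Send, Busy, Halt, Recv, Ack, Store, Init, Load, Idle}, so the formula does not hold at Req.

No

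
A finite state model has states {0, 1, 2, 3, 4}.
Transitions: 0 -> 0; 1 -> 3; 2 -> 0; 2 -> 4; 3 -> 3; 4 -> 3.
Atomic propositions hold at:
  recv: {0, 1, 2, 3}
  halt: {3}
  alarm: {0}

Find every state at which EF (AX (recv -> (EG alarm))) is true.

EG alarm: greatest fixpoint, start Z0 = {0}, keep only states in Sat with some successor in Z. Already a fixed point.
Sat(EG alarm) = {0}
Sat(recv -> (EG alarm)) = {0, 4}
Sat(AX (recv -> (EG alarm))) = {s : every successor in {0, 4}} = {0, 2}
EF (AX (recv -> (EG alarm))): least fixpoint, start Z0 = {0, 2}, add states with some successor in Z. Already a fixed point.
Sat(EF (AX (recv -> (EG alarm)))) = {0, 2}

{0, 2}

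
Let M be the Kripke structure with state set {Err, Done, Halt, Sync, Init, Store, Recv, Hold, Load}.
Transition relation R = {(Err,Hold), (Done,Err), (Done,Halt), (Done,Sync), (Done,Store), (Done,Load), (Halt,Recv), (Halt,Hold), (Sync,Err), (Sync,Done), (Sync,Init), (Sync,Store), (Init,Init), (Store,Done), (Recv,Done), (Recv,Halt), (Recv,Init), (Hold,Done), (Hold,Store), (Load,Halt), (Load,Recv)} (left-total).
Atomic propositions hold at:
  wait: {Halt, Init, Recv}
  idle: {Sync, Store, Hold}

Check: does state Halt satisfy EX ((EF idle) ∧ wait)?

Yes

EF idle: least fixpoint, start Z0 = {Sync, Store, Hold}, add states with some successor in Z. Z1 = {Err, Done, Halt, Sync, Store, Hold}; Z2 = {Err, Done, Halt, Sync, Store, Recv, Hold, Load}; fixed.
Sat(EF idle) = {Err, Done, Halt, Sync, Store, Recv, Hold, Load}
Sat((EF idle) ∧ wait) = {Halt, Recv}
Sat(EX ((EF idle) ∧ wait)) = {s : some successor in {Halt, Recv}} = {Done, Halt, Recv, Load}
Halt ∈ Sat(EX ((EF idle) ∧ wait)) = {Done, Halt, Recv, Load}, so the formula holds at Halt.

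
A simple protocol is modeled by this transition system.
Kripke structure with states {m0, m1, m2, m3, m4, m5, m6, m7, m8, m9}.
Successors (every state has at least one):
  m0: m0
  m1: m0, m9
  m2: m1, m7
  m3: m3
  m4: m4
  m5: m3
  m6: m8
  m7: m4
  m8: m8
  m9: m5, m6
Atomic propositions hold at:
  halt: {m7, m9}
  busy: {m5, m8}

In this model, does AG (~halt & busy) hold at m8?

Yes

Sat(~halt) = {m0, m1, m2, m3, m4, m5, m6, m8}
Sat(~halt & busy) = {m5, m8}
AG (~halt & busy): greatest fixpoint, start Z0 = {m5, m8}, keep only states in Sat with every successor in Z. Z1 = {m8}; fixed.
Sat(AG (~halt & busy)) = {m8}
m8 ∈ Sat(AG (~halt & busy)) = {m8}, so the formula holds at m8.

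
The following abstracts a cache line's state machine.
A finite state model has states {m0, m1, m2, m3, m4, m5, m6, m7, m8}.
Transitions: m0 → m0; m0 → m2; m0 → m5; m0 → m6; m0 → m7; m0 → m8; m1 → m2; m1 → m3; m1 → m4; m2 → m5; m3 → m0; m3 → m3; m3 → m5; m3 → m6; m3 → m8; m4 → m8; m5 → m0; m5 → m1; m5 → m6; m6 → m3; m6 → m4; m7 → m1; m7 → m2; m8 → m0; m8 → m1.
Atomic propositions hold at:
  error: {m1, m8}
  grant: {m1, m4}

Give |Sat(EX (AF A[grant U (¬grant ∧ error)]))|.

5

Sat(¬grant) = {m0, m2, m3, m5, m6, m7, m8}
Sat(¬grant ∧ error) = {m8}
A[grant U (¬grant ∧ error)]: least fixpoint, start Z0 = Sat((¬grant ∧ error)) = {m8}, add states in Sat(grant) with every successor in Z. Z1 = {m4, m8}; fixed.
Sat(A[grant U (¬grant ∧ error)]) = {m4, m8}
AF A[grant U (¬grant ∧ error)]: least fixpoint, start Z0 = {m4, m8}, add states with every successor in Z. Already a fixed point.
Sat(AF A[grant U (¬grant ∧ error)]) = {m4, m8}
Sat(EX (AF A[grant U (¬grant ∧ error)])) = {s : some successor in {m4, m8}} = {m0, m1, m3, m4, m6}
|Sat(EX (AF A[grant U (¬grant ∧ error)]))| = |{m0, m1, m3, m4, m6}| = 5.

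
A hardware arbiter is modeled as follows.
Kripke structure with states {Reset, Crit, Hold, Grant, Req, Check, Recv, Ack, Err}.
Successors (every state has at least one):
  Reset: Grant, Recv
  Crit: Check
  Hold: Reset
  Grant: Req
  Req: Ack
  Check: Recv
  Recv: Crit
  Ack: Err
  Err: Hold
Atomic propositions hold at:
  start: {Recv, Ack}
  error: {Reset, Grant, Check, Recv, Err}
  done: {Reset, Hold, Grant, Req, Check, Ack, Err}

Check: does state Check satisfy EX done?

Sat(EX done) = {s : some successor in {Reset, Hold, Grant, Req, Check, Ack, Err}} = {Reset, Crit, Hold, Grant, Req, Ack, Err}
Check ∉ Sat(EX done) = {Reset, Crit, Hold, Grant, Req, Ack, Err}, so the formula does not hold at Check.

No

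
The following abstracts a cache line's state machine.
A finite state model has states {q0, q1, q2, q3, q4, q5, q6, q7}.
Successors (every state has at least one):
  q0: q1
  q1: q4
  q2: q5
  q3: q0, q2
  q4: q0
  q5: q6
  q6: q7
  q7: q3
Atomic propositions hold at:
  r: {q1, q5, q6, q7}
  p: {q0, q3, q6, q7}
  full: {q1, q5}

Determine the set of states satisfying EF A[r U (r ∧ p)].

Sat(r ∧ p) = {q6, q7}
A[r U (r ∧ p)]: least fixpoint, start Z0 = Sat((r ∧ p)) = {q6, q7}, add states in Sat(r) with every successor in Z. Z1 = {q5, q6, q7}; fixed.
Sat(A[r U (r ∧ p)]) = {q5, q6, q7}
EF A[r U (r ∧ p)]: least fixpoint, start Z0 = {q5, q6, q7}, add states with some successor in Z. Z1 = {q2, q5, q6, q7}; Z2 = {q2, q3, q5, q6, q7}; fixed.
Sat(EF A[r U (r ∧ p)]) = {q2, q3, q5, q6, q7}

{q2, q3, q5, q6, q7}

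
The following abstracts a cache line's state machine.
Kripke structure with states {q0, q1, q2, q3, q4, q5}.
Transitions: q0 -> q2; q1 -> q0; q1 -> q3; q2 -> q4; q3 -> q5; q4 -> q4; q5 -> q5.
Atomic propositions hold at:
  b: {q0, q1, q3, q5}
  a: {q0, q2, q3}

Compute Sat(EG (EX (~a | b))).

Sat(~a) = {q1, q4, q5}
Sat(~a | b) = {q0, q1, q3, q4, q5}
Sat(EX (~a | b)) = {s : some successor in {q0, q1, q3, q4, q5}} = {q1, q2, q3, q4, q5}
EG (EX (~a | b)): greatest fixpoint, start Z0 = {q1, q2, q3, q4, q5}, keep only states in Sat with some successor in Z. Already a fixed point.
Sat(EG (EX (~a | b))) = {q1, q2, q3, q4, q5}

{q1, q2, q3, q4, q5}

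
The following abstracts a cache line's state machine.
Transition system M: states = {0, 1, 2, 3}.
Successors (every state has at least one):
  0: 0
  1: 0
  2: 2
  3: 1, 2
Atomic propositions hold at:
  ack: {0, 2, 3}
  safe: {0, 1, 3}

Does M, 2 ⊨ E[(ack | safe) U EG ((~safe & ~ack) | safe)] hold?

Sat(ack | safe) = {0, 1, 2, 3}
Sat(~safe) = {2}
Sat(~ack) = {1}
Sat(~safe & ~ack) = ∅
Sat((~safe & ~ack) | safe) = {0, 1, 3}
EG ((~safe & ~ack) | safe): greatest fixpoint, start Z0 = {0, 1, 3}, keep only states in Sat with some successor in Z. Already a fixed point.
Sat(EG ((~safe & ~ack) | safe)) = {0, 1, 3}
E[(ack | safe) U EG ((~safe & ~ack) | safe)]: least fixpoint, start Z0 = Sat(EG ((~safe & ~ack) | safe)) = {0, 1, 3}, add states in Sat(ack | safe) with some successor in Z. Already a fixed point.
Sat(E[(ack | safe) U EG ((~safe & ~ack) | safe)]) = {0, 1, 3}
2 ∉ Sat(E[(ack | safe) U EG ((~safe & ~ack) | safe)]) = {0, 1, 3}, so the formula does not hold at 2.

No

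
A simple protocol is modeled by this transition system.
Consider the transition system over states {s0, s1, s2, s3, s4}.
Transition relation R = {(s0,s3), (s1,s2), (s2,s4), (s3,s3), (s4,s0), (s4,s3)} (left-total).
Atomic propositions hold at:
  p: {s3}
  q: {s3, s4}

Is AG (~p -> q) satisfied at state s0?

No

Sat(~p) = {s0, s1, s2, s4}
Sat(~p -> q) = {s3, s4}
AG (~p -> q): greatest fixpoint, start Z0 = {s3, s4}, keep only states in Sat with every successor in Z. Z1 = {s3}; fixed.
Sat(AG (~p -> q)) = {s3}
s0 ∉ Sat(AG (~p -> q)) = {s3}, so the formula does not hold at s0.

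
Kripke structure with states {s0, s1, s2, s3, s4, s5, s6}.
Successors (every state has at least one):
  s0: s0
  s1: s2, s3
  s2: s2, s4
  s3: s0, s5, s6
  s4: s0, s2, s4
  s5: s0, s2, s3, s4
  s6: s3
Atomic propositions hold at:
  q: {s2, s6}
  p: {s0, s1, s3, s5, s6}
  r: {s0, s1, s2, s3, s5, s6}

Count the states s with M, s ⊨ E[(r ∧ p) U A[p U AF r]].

Sat(r ∧ p) = {s0, s1, s3, s5, s6}
AF r: least fixpoint, start Z0 = {s0, s1, s2, s3, s5, s6}, add states with every successor in Z. Already a fixed point.
Sat(AF r) = {s0, s1, s2, s3, s5, s6}
A[p U AF r]: least fixpoint, start Z0 = Sat(AF r) = {s0, s1, s2, s3, s5, s6}, add states in Sat(p) with every successor in Z. Already a fixed point.
Sat(A[p U AF r]) = {s0, s1, s2, s3, s5, s6}
E[(r ∧ p) U A[p U AF r]]: least fixpoint, start Z0 = Sat(A[p U AF r]) = {s0, s1, s2, s3, s5, s6}, add states in Sat(r ∧ p) with some successor in Z. Already a fixed point.
Sat(E[(r ∧ p) U A[p U AF r]]) = {s0, s1, s2, s3, s5, s6}
|Sat(E[(r ∧ p) U A[p U AF r]])| = |{s0, s1, s2, s3, s5, s6}| = 6.

6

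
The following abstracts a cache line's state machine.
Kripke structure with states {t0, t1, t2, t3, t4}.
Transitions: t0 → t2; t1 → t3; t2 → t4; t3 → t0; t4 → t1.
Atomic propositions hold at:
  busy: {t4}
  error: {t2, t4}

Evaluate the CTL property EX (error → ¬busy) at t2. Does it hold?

Sat(¬busy) = {t0, t1, t2, t3}
Sat(error → ¬busy) = {t0, t1, t2, t3}
Sat(EX (error → ¬busy)) = {s : some successor in {t0, t1, t2, t3}} = {t0, t1, t3, t4}
t2 ∉ Sat(EX (error → ¬busy)) = {t0, t1, t3, t4}, so the formula does not hold at t2.

No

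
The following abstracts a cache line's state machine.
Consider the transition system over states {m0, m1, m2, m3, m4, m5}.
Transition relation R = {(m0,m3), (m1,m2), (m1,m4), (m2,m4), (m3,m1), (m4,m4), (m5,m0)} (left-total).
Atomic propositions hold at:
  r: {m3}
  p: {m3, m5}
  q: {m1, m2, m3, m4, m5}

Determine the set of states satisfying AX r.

Sat(AX r) = {s : every successor in {m3}} = {m0}

{m0}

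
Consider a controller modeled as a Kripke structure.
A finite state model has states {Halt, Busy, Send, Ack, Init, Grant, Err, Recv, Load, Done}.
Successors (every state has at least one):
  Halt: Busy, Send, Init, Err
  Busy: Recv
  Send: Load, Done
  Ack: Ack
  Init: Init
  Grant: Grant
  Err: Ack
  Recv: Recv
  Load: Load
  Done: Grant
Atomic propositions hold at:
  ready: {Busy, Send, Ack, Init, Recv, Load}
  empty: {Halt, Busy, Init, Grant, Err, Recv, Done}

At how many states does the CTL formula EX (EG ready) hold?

8

EG ready: greatest fixpoint, start Z0 = {Busy, Send, Ack, Init, Recv, Load}, keep only states in Sat with some successor in Z. Already a fixed point.
Sat(EG ready) = {Busy, Send, Ack, Init, Recv, Load}
Sat(EX (EG ready)) = {s : some successor in {Busy, Send, Ack, Init, Recv, Load}} = {Halt, Busy, Send, Ack, Init, Err, Recv, Load}
|Sat(EX (EG ready))| = |{Halt, Busy, Send, Ack, Init, Err, Recv, Load}| = 8.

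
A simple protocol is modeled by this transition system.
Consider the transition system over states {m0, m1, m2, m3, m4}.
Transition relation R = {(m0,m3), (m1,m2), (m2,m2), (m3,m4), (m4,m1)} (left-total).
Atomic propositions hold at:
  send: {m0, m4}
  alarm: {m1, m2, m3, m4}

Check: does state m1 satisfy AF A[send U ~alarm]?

Sat(~alarm) = {m0}
A[send U ~alarm]: least fixpoint, start Z0 = Sat(~alarm) = {m0}, add states in Sat(send) with every successor in Z. Already a fixed point.
Sat(A[send U ~alarm]) = {m0}
AF A[send U ~alarm]: least fixpoint, start Z0 = {m0}, add states with every successor in Z. Already a fixed point.
Sat(AF A[send U ~alarm]) = {m0}
m1 ∉ Sat(AF A[send U ~alarm]) = {m0}, so the formula does not hold at m1.

No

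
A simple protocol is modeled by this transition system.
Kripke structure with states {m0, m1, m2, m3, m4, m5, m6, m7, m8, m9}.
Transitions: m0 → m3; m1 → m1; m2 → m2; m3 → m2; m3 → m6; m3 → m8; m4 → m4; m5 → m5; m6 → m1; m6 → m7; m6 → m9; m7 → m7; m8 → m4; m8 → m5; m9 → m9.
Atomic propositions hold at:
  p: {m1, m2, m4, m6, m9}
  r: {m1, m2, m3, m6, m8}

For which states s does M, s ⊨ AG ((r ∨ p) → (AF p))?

{m1, m2, m4, m5, m6, m7, m9}

Sat(r ∨ p) = {m1, m2, m3, m4, m6, m8, m9}
AF p: least fixpoint, start Z0 = {m1, m2, m4, m6, m9}, add states with every successor in Z. Already a fixed point.
Sat(AF p) = {m1, m2, m4, m6, m9}
Sat((r ∨ p) → (AF p)) = {m0, m1, m2, m4, m5, m6, m7, m9}
AG ((r ∨ p) → (AF p)): greatest fixpoint, start Z0 = {m0, m1, m2, m4, m5, m6, m7, m9}, keep only states in Sat with every successor in Z. Z1 = {m1, m2, m4, m5, m6, m7, m9}; fixed.
Sat(AG ((r ∨ p) → (AF p))) = {m1, m2, m4, m5, m6, m7, m9}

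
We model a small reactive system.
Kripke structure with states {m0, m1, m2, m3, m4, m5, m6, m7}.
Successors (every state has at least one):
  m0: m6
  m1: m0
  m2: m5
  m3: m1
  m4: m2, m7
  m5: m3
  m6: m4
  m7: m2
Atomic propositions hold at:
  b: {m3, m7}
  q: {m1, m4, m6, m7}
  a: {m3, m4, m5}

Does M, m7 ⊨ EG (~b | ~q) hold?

Sat(~b) = {m0, m1, m2, m4, m5, m6}
Sat(~q) = {m0, m2, m3, m5}
Sat(~b | ~q) = {m0, m1, m2, m3, m4, m5, m6}
EG (~b | ~q): greatest fixpoint, start Z0 = {m0, m1, m2, m3, m4, m5, m6}, keep only states in Sat with some successor in Z. Already a fixed point.
Sat(EG (~b | ~q)) = {m0, m1, m2, m3, m4, m5, m6}
m7 ∉ Sat(EG (~b | ~q)) = {m0, m1, m2, m3, m4, m5, m6}, so the formula does not hold at m7.

No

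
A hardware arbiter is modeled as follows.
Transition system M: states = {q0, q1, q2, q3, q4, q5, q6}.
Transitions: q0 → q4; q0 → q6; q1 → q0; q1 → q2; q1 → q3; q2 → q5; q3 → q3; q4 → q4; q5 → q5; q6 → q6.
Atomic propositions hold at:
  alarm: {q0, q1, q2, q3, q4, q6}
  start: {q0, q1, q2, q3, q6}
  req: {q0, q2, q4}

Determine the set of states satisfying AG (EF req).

{q4}

EF req: least fixpoint, start Z0 = {q0, q2, q4}, add states with some successor in Z. Z1 = {q0, q1, q2, q4}; fixed.
Sat(EF req) = {q0, q1, q2, q4}
AG (EF req): greatest fixpoint, start Z0 = {q0, q1, q2, q4}, keep only states in Sat with every successor in Z. Z1 = {q4}; fixed.
Sat(AG (EF req)) = {q4}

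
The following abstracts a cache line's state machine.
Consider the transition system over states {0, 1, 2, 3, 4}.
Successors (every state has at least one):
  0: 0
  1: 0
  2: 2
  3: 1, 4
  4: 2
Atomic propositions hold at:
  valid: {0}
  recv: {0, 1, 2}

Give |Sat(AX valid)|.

2

Sat(AX valid) = {s : every successor in {0}} = {0, 1}
|Sat(AX valid)| = |{0, 1}| = 2.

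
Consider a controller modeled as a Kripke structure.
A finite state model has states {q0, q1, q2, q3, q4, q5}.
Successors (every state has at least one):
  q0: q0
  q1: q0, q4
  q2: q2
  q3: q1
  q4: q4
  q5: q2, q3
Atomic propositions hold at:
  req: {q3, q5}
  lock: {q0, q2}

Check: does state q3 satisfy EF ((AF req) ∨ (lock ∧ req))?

AF req: least fixpoint, start Z0 = {q3, q5}, add states with every successor in Z. Already a fixed point.
Sat(AF req) = {q3, q5}
Sat(lock ∧ req) = ∅
Sat((AF req) ∨ (lock ∧ req)) = {q3, q5}
EF ((AF req) ∨ (lock ∧ req)): least fixpoint, start Z0 = {q3, q5}, add states with some successor in Z. Already a fixed point.
Sat(EF ((AF req) ∨ (lock ∧ req))) = {q3, q5}
q3 ∈ Sat(EF ((AF req) ∨ (lock ∧ req))) = {q3, q5}, so the formula holds at q3.

Yes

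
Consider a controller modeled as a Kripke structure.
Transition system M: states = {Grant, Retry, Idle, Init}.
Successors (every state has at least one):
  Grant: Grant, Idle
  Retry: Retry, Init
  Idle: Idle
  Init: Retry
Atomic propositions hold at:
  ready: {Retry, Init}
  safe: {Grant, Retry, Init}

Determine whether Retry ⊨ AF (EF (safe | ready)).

Sat(safe | ready) = {Grant, Retry, Init}
EF (safe | ready): least fixpoint, start Z0 = {Grant, Retry, Init}, add states with some successor in Z. Already a fixed point.
Sat(EF (safe | ready)) = {Grant, Retry, Init}
AF (EF (safe | ready)): least fixpoint, start Z0 = {Grant, Retry, Init}, add states with every successor in Z. Already a fixed point.
Sat(AF (EF (safe | ready))) = {Grant, Retry, Init}
Retry ∈ Sat(AF (EF (safe | ready))) = {Grant, Retry, Init}, so the formula holds at Retry.

Yes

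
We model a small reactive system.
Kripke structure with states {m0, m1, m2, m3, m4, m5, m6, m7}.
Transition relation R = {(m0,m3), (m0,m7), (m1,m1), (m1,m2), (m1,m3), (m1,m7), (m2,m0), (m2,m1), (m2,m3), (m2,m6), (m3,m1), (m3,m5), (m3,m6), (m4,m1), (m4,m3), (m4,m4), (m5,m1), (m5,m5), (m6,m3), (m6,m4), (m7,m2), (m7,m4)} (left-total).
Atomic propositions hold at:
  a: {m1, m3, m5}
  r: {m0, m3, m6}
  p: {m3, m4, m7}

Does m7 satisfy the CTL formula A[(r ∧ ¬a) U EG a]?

No

Sat(¬a) = {m0, m2, m4, m6, m7}
Sat(r ∧ ¬a) = {m0, m6}
EG a: greatest fixpoint, start Z0 = {m1, m3, m5}, keep only states in Sat with some successor in Z. Already a fixed point.
Sat(EG a) = {m1, m3, m5}
A[(r ∧ ¬a) U EG a]: least fixpoint, start Z0 = Sat(EG a) = {m1, m3, m5}, add states in Sat(r ∧ ¬a) with every successor in Z. Already a fixed point.
Sat(A[(r ∧ ¬a) U EG a]) = {m1, m3, m5}
m7 ∉ Sat(A[(r ∧ ¬a) U EG a]) = {m1, m3, m5}, so the formula does not hold at m7.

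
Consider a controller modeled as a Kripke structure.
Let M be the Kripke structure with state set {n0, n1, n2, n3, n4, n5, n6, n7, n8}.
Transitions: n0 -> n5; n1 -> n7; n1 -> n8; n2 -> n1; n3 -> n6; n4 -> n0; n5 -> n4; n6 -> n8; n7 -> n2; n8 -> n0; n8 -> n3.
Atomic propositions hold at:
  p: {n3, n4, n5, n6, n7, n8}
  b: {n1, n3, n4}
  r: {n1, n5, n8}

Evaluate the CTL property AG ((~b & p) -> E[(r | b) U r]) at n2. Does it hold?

No

Sat(~b) = {n0, n2, n5, n6, n7, n8}
Sat(~b & p) = {n5, n6, n7, n8}
Sat(r | b) = {n1, n3, n4, n5, n8}
E[(r | b) U r]: least fixpoint, start Z0 = Sat(r) = {n1, n5, n8}, add states in Sat(r | b) with some successor in Z. Already a fixed point.
Sat(E[(r | b) U r]) = {n1, n5, n8}
Sat((~b & p) -> E[(r | b) U r]) = {n0, n1, n2, n3, n4, n5, n8}
AG ((~b & p) -> E[(r | b) U r]): greatest fixpoint, start Z0 = {n0, n1, n2, n3, n4, n5, n8}, keep only states in Sat with every successor in Z. Z1 = {n0, n2, n4, n5, n8}; Z2 = {n0, n4, n5}; fixed.
Sat(AG ((~b & p) -> E[(r | b) U r])) = {n0, n4, n5}
n2 ∉ Sat(AG ((~b & p) -> E[(r | b) U r])) = {n0, n4, n5}, so the formula does not hold at n2.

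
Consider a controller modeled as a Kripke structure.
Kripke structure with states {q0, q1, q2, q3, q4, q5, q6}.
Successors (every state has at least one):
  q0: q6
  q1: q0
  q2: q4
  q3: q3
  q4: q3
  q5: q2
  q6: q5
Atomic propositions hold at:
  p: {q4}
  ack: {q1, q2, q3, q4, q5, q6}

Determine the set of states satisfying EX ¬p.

Sat(¬p) = {q0, q1, q2, q3, q5, q6}
Sat(EX ¬p) = {s : some successor in {q0, q1, q2, q3, q5, q6}} = {q0, q1, q3, q4, q5, q6}

{q0, q1, q3, q4, q5, q6}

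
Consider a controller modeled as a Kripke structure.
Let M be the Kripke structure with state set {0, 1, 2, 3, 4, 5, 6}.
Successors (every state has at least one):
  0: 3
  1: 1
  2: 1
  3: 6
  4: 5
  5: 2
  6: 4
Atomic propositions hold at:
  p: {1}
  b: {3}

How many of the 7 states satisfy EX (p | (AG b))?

2

AG b: greatest fixpoint, start Z0 = {3}, keep only states in Sat with every successor in Z. Z1 = ∅; fixed.
Sat(AG b) = ∅
Sat(p | (AG b)) = {1}
Sat(EX (p | (AG b))) = {s : some successor in {1}} = {1, 2}
|Sat(EX (p | (AG b)))| = |{1, 2}| = 2.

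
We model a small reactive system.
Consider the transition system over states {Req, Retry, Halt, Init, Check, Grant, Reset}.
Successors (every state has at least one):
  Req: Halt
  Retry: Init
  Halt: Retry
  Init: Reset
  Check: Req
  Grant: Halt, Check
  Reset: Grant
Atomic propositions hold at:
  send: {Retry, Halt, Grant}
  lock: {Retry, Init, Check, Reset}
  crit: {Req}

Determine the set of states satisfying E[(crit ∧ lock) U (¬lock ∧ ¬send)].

Sat(crit ∧ lock) = ∅
Sat(¬lock) = {Req, Halt, Grant}
Sat(¬send) = {Req, Init, Check, Reset}
Sat(¬lock ∧ ¬send) = {Req}
E[(crit ∧ lock) U (¬lock ∧ ¬send)]: least fixpoint, start Z0 = Sat((¬lock ∧ ¬send)) = {Req}, add states in Sat(crit ∧ lock) with some successor in Z. Already a fixed point.
Sat(E[(crit ∧ lock) U (¬lock ∧ ¬send)]) = {Req}

{Req}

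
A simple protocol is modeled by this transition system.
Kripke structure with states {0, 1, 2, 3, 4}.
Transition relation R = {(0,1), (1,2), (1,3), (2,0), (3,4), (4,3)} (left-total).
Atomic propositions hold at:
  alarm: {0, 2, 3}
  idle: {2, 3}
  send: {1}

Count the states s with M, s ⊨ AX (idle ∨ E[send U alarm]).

E[send U alarm]: least fixpoint, start Z0 = Sat(alarm) = {0, 2, 3}, add states in Sat(send) with some successor in Z. Z1 = {0, 1, 2, 3}; fixed.
Sat(E[send U alarm]) = {0, 1, 2, 3}
Sat(idle ∨ E[send U alarm]) = {0, 1, 2, 3}
Sat(AX (idle ∨ E[send U alarm])) = {s : every successor in {0, 1, 2, 3}} = {0, 1, 2, 4}
|Sat(AX (idle ∨ E[send U alarm]))| = |{0, 1, 2, 4}| = 4.

4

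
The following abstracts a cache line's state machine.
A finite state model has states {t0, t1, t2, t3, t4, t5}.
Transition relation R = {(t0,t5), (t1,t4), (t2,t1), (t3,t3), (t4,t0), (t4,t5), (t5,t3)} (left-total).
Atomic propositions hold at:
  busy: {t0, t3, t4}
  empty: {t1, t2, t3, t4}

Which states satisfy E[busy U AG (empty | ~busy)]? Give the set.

{t0, t3, t4, t5}

Sat(~busy) = {t1, t2, t5}
Sat(empty | ~busy) = {t1, t2, t3, t4, t5}
AG (empty | ~busy): greatest fixpoint, start Z0 = {t1, t2, t3, t4, t5}, keep only states in Sat with every successor in Z. Z1 = {t1, t2, t3, t5}; Z2 = {t2, t3, t5}; Z3 = {t3, t5}; fixed.
Sat(AG (empty | ~busy)) = {t3, t5}
E[busy U AG (empty | ~busy)]: least fixpoint, start Z0 = Sat(AG (empty | ~busy)) = {t3, t5}, add states in Sat(busy) with some successor in Z. Z1 = {t0, t3, t4, t5}; fixed.
Sat(E[busy U AG (empty | ~busy)]) = {t0, t3, t4, t5}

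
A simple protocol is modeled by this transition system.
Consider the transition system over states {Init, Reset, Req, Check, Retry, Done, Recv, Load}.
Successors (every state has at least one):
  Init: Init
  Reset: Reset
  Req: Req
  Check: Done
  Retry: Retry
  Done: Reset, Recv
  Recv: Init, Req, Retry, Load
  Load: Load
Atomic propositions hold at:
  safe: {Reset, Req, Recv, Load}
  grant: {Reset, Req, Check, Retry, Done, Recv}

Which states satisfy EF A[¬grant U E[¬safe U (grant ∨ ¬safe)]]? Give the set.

{Init, Reset, Req, Check, Retry, Done, Recv}

Sat(¬grant) = {Init, Load}
Sat(¬safe) = {Init, Check, Retry, Done}
Sat(grant ∨ ¬safe) = {Init, Reset, Req, Check, Retry, Done, Recv}
E[¬safe U (grant ∨ ¬safe)]: least fixpoint, start Z0 = Sat((grant ∨ ¬safe)) = {Init, Reset, Req, Check, Retry, Done, Recv}, add states in Sat(¬safe) with some successor in Z. Already a fixed point.
Sat(E[¬safe U (grant ∨ ¬safe)]) = {Init, Reset, Req, Check, Retry, Done, Recv}
A[¬grant U E[¬safe U (grant ∨ ¬safe)]]: least fixpoint, start Z0 = Sat(E[¬safe U (grant ∨ ¬safe)]) = {Init, Reset, Req, Check, Retry, Done, Recv}, add states in Sat(¬grant) with every successor in Z. Already a fixed point.
Sat(A[¬grant U E[¬safe U (grant ∨ ¬safe)]]) = {Init, Reset, Req, Check, Retry, Done, Recv}
EF A[¬grant U E[¬safe U (grant ∨ ¬safe)]]: least fixpoint, start Z0 = {Init, Reset, Req, Check, Retry, Done, Recv}, add states with some successor in Z. Already a fixed point.
Sat(EF A[¬grant U E[¬safe U (grant ∨ ¬safe)]]) = {Init, Reset, Req, Check, Retry, Done, Recv}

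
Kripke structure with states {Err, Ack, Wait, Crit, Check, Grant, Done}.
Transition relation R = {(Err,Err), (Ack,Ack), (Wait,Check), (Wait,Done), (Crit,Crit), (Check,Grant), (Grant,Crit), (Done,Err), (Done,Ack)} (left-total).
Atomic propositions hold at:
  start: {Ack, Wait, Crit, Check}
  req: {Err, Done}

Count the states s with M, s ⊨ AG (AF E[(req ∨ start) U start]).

4

Sat(req ∨ start) = {Err, Ack, Wait, Crit, Check, Done}
E[(req ∨ start) U start]: least fixpoint, start Z0 = Sat(start) = {Ack, Wait, Crit, Check}, add states in Sat(req ∨ start) with some successor in Z. Z1 = {Ack, Wait, Crit, Check, Done}; fixed.
Sat(E[(req ∨ start) U start]) = {Ack, Wait, Crit, Check, Done}
AF E[(req ∨ start) U start]: least fixpoint, start Z0 = {Ack, Wait, Crit, Check, Done}, add states with every successor in Z. Z1 = {Ack, Wait, Crit, Check, Grant, Done}; fixed.
Sat(AF E[(req ∨ start) U start]) = {Ack, Wait, Crit, Check, Grant, Done}
AG (AF E[(req ∨ start) U start]): greatest fixpoint, start Z0 = {Ack, Wait, Crit, Check, Grant, Done}, keep only states in Sat with every successor in Z. Z1 = {Ack, Wait, Crit, Check, Grant}; Z2 = {Ack, Crit, Check, Grant}; fixed.
Sat(AG (AF E[(req ∨ start) U start])) = {Ack, Crit, Check, Grant}
|Sat(AG (AF E[(req ∨ start) U start]))| = |{Ack, Crit, Check, Grant}| = 4.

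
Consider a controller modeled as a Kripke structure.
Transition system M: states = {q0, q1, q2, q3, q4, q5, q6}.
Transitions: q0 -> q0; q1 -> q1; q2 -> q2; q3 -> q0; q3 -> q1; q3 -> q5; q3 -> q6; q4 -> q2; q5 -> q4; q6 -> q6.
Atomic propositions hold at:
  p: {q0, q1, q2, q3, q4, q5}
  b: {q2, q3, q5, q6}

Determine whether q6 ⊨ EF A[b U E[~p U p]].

No

Sat(~p) = {q6}
E[~p U p]: least fixpoint, start Z0 = Sat(p) = {q0, q1, q2, q3, q4, q5}, add states in Sat(~p) with some successor in Z. Already a fixed point.
Sat(E[~p U p]) = {q0, q1, q2, q3, q4, q5}
A[b U E[~p U p]]: least fixpoint, start Z0 = Sat(E[~p U p]) = {q0, q1, q2, q3, q4, q5}, add states in Sat(b) with every successor in Z. Already a fixed point.
Sat(A[b U E[~p U p]]) = {q0, q1, q2, q3, q4, q5}
EF A[b U E[~p U p]]: least fixpoint, start Z0 = {q0, q1, q2, q3, q4, q5}, add states with some successor in Z. Already a fixed point.
Sat(EF A[b U E[~p U p]]) = {q0, q1, q2, q3, q4, q5}
q6 ∉ Sat(EF A[b U E[~p U p]]) = {q0, q1, q2, q3, q4, q5}, so the formula does not hold at q6.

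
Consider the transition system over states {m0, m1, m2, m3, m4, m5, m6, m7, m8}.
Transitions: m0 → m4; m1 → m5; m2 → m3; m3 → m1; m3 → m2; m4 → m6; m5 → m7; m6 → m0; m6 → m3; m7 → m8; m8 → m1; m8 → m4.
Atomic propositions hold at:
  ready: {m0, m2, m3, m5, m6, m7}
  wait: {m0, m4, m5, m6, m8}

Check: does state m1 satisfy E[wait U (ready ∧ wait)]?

No

Sat(ready ∧ wait) = {m0, m5, m6}
E[wait U (ready ∧ wait)]: least fixpoint, start Z0 = Sat((ready ∧ wait)) = {m0, m5, m6}, add states in Sat(wait) with some successor in Z. Z1 = {m0, m4, m5, m6}; Z2 = {m0, m4, m5, m6, m8}; fixed.
Sat(E[wait U (ready ∧ wait)]) = {m0, m4, m5, m6, m8}
m1 ∉ Sat(E[wait U (ready ∧ wait)]) = {m0, m4, m5, m6, m8}, so the formula does not hold at m1.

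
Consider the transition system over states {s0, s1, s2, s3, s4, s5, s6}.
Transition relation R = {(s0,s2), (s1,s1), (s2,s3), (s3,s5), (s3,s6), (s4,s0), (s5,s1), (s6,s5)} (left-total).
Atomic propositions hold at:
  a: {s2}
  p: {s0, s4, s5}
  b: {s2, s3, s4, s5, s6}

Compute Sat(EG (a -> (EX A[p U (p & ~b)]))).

{s1, s3, s5, s6}

Sat(~b) = {s0, s1}
Sat(p & ~b) = {s0}
A[p U (p & ~b)]: least fixpoint, start Z0 = Sat((p & ~b)) = {s0}, add states in Sat(p) with every successor in Z. Z1 = {s0, s4}; fixed.
Sat(A[p U (p & ~b)]) = {s0, s4}
Sat(EX A[p U (p & ~b)]) = {s : some successor in {s0, s4}} = {s4}
Sat(a -> (EX A[p U (p & ~b)])) = {s0, s1, s3, s4, s5, s6}
EG (a -> (EX A[p U (p & ~b)])): greatest fixpoint, start Z0 = {s0, s1, s3, s4, s5, s6}, keep only states in Sat with some successor in Z. Z1 = {s1, s3, s4, s5, s6}; Z2 = {s1, s3, s5, s6}; fixed.
Sat(EG (a -> (EX A[p U (p & ~b)]))) = {s1, s3, s5, s6}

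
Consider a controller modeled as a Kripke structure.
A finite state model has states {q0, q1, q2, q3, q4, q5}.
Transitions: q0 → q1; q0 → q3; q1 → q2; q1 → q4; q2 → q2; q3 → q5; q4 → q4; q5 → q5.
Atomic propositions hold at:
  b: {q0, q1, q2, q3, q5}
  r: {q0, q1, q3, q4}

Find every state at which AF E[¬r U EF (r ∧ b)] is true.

Sat(¬r) = {q2, q5}
Sat(r ∧ b) = {q0, q1, q3}
EF (r ∧ b): least fixpoint, start Z0 = {q0, q1, q3}, add states with some successor in Z. Already a fixed point.
Sat(EF (r ∧ b)) = {q0, q1, q3}
E[¬r U EF (r ∧ b)]: least fixpoint, start Z0 = Sat(EF (r ∧ b)) = {q0, q1, q3}, add states in Sat(¬r) with some successor in Z. Already a fixed point.
Sat(E[¬r U EF (r ∧ b)]) = {q0, q1, q3}
AF E[¬r U EF (r ∧ b)]: least fixpoint, start Z0 = {q0, q1, q3}, add states with every successor in Z. Already a fixed point.
Sat(AF E[¬r U EF (r ∧ b)]) = {q0, q1, q3}

{q0, q1, q3}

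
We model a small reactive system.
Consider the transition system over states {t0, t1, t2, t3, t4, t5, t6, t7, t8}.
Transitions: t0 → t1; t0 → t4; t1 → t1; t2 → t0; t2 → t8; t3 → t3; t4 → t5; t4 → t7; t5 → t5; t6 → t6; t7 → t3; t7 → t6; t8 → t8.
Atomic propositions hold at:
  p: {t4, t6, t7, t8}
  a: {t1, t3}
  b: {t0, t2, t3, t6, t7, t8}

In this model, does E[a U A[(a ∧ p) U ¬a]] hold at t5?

Yes

Sat(a ∧ p) = ∅
Sat(¬a) = {t0, t2, t4, t5, t6, t7, t8}
A[(a ∧ p) U ¬a]: least fixpoint, start Z0 = Sat(¬a) = {t0, t2, t4, t5, t6, t7, t8}, add states in Sat(a ∧ p) with every successor in Z. Already a fixed point.
Sat(A[(a ∧ p) U ¬a]) = {t0, t2, t4, t5, t6, t7, t8}
E[a U A[(a ∧ p) U ¬a]]: least fixpoint, start Z0 = Sat(A[(a ∧ p) U ¬a]) = {t0, t2, t4, t5, t6, t7, t8}, add states in Sat(a) with some successor in Z. Already a fixed point.
Sat(E[a U A[(a ∧ p) U ¬a]]) = {t0, t2, t4, t5, t6, t7, t8}
t5 ∈ Sat(E[a U A[(a ∧ p) U ¬a]]) = {t0, t2, t4, t5, t6, t7, t8}, so the formula holds at t5.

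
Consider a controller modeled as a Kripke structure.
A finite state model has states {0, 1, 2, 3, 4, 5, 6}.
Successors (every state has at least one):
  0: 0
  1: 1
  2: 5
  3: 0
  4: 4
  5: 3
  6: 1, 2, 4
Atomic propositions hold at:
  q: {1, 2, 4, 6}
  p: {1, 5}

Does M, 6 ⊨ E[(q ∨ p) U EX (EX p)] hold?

Yes

Sat(q ∨ p) = {1, 2, 4, 5, 6}
Sat(EX p) = {s : some successor in {1, 5}} = {1, 2, 6}
Sat(EX (EX p)) = {s : some successor in {1, 2, 6}} = {1, 6}
E[(q ∨ p) U EX (EX p)]: least fixpoint, start Z0 = Sat(EX (EX p)) = {1, 6}, add states in Sat(q ∨ p) with some successor in Z. Already a fixed point.
Sat(E[(q ∨ p) U EX (EX p)]) = {1, 6}
6 ∈ Sat(E[(q ∨ p) U EX (EX p)]) = {1, 6}, so the formula holds at 6.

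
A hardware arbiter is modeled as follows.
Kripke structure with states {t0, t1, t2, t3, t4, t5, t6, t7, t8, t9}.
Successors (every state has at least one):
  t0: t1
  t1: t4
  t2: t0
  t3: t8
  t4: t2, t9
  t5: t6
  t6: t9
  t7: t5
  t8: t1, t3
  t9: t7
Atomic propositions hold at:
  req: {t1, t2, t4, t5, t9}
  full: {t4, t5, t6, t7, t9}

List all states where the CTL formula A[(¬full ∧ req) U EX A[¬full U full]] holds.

{t0, t1, t2, t4, t5, t6, t7, t8, t9}

Sat(¬full) = {t0, t1, t2, t3, t8}
Sat(¬full ∧ req) = {t1, t2}
A[¬full U full]: least fixpoint, start Z0 = Sat(full) = {t4, t5, t6, t7, t9}, add states in Sat(¬full) with every successor in Z. Z1 = {t1, t4, t5, t6, t7, t9}; Z2 = {t0, t1, t4, t5, t6, t7, t9}; Z3 = {t0, t1, t2, t4, t5, t6, t7, t9}; fixed.
Sat(A[¬full U full]) = {t0, t1, t2, t4, t5, t6, t7, t9}
Sat(EX A[¬full U full]) = {s : some successor in {t0, t1, t2, t4, t5, t6, t7, t9}} = {t0, t1, t2, t4, t5, t6, t7, t8, t9}
A[(¬full ∧ req) U EX A[¬full U full]]: least fixpoint, start Z0 = Sat(EX A[¬full U full]) = {t0, t1, t2, t4, t5, t6, t7, t8, t9}, add states in Sat(¬full ∧ req) with every successor in Z. Already a fixed point.
Sat(A[(¬full ∧ req) U EX A[¬full U full]]) = {t0, t1, t2, t4, t5, t6, t7, t8, t9}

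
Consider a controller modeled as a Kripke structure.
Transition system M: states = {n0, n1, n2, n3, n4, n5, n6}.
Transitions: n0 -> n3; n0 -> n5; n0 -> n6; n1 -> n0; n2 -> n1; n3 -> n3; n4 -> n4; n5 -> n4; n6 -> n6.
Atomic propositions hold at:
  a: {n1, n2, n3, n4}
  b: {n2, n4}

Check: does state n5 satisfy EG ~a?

Sat(~a) = {n0, n5, n6}
EG ~a: greatest fixpoint, start Z0 = {n0, n5, n6}, keep only states in Sat with some successor in Z. Z1 = {n0, n6}; fixed.
Sat(EG ~a) = {n0, n6}
n5 ∉ Sat(EG ~a) = {n0, n6}, so the formula does not hold at n5.

No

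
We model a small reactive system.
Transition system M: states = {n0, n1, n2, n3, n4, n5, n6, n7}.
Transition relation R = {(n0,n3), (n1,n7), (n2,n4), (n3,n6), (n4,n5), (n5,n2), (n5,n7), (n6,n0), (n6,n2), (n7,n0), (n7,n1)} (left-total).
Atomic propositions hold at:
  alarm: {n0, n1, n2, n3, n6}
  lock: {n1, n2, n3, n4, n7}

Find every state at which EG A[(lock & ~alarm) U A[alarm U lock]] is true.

Sat(~alarm) = {n4, n5, n7}
Sat(lock & ~alarm) = {n4, n7}
A[alarm U lock]: least fixpoint, start Z0 = Sat(lock) = {n1, n2, n3, n4, n7}, add states in Sat(alarm) with every successor in Z. Z1 = {n0, n1, n2, n3, n4, n7}; Z2 = {n0, n1, n2, n3, n4, n6, n7}; fixed.
Sat(A[alarm U lock]) = {n0, n1, n2, n3, n4, n6, n7}
A[(lock & ~alarm) U A[alarm U lock]]: least fixpoint, start Z0 = Sat(A[alarm U lock]) = {n0, n1, n2, n3, n4, n6, n7}, add states in Sat(lock & ~alarm) with every successor in Z. Already a fixed point.
Sat(A[(lock & ~alarm) U A[alarm U lock]]) = {n0, n1, n2, n3, n4, n6, n7}
EG A[(lock & ~alarm) U A[alarm U lock]]: greatest fixpoint, start Z0 = {n0, n1, n2, n3, n4, n6, n7}, keep only states in Sat with some successor in Z. Z1 = {n0, n1, n2, n3, n6, n7}; Z2 = {n0, n1, n3, n6, n7}; fixed.
Sat(EG A[(lock & ~alarm) U A[alarm U lock]]) = {n0, n1, n3, n6, n7}

{n0, n1, n3, n6, n7}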